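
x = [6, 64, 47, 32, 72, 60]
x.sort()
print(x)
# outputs [6, 32, 47, 60, 64, 72]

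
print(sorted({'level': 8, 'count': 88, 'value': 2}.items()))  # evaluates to [('count', 88), ('level', 8), ('value', 2)]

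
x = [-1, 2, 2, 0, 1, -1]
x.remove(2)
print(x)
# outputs [-1, 2, 0, 1, -1]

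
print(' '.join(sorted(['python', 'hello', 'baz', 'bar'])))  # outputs bar baz hello python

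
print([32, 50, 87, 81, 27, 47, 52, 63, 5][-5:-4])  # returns [27]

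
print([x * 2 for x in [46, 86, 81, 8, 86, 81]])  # [92, 172, 162, 16, 172, 162]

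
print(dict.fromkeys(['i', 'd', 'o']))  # {'i': None, 'd': None, 'o': None}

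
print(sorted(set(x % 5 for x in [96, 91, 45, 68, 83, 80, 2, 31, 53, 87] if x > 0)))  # [0, 1, 2, 3]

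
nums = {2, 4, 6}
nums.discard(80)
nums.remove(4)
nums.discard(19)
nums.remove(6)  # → {2}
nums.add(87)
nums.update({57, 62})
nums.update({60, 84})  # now {2, 57, 60, 62, 84, 87}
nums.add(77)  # {2, 57, 60, 62, 77, 84, 87}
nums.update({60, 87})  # {2, 57, 60, 62, 77, 84, 87}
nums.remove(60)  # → {2, 57, 62, 77, 84, 87}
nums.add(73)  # {2, 57, 62, 73, 77, 84, 87}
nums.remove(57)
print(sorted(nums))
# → [2, 62, 73, 77, 84, 87]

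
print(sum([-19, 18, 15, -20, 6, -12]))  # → -12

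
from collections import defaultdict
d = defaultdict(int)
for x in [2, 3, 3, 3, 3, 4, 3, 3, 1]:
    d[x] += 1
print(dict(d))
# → {2: 1, 3: 6, 4: 1, 1: 1}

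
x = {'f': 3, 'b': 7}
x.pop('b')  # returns 7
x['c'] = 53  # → {'f': 3, 'c': 53}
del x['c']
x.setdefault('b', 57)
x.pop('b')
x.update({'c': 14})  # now {'f': 3, 'c': 14}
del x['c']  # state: {'f': 3}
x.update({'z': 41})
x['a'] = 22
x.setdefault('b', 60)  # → 60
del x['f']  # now {'z': 41, 'a': 22, 'b': 60}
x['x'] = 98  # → {'z': 41, 'a': 22, 'b': 60, 'x': 98}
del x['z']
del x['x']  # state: {'a': 22, 'b': 60}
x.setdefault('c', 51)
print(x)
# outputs {'a': 22, 'b': 60, 'c': 51}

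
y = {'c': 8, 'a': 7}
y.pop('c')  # 8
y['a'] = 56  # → {'a': 56}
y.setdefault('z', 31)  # 31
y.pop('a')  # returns 56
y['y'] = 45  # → {'z': 31, 'y': 45}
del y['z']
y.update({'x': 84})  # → {'y': 45, 'x': 84}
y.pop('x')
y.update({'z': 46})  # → {'y': 45, 'z': 46}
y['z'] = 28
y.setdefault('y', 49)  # 45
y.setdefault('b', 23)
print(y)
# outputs {'y': 45, 'z': 28, 'b': 23}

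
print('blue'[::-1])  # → eulb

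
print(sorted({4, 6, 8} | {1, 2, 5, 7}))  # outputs [1, 2, 4, 5, 6, 7, 8]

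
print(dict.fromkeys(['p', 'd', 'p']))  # {'p': None, 'd': None}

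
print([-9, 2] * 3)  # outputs [-9, 2, -9, 2, -9, 2]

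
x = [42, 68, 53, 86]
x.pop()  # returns 86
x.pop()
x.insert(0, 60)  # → [60, 42, 68]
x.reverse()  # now [68, 42, 60]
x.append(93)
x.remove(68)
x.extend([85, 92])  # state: [42, 60, 93, 85, 92]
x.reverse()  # [92, 85, 93, 60, 42]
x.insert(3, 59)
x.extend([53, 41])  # [92, 85, 93, 59, 60, 42, 53, 41]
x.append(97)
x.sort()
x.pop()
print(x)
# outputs [41, 42, 53, 59, 60, 85, 92, 93]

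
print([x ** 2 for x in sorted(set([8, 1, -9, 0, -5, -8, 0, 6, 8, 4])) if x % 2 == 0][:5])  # [64, 0, 16, 36, 64]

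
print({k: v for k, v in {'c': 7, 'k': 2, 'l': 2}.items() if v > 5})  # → {'c': 7}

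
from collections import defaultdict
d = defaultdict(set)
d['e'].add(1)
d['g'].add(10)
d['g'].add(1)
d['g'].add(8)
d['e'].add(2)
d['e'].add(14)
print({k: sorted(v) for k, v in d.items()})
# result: {'e': [1, 2, 14], 'g': [1, 8, 10]}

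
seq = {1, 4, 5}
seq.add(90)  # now {1, 4, 5, 90}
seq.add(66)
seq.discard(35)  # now {1, 4, 5, 66, 90}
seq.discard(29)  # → {1, 4, 5, 66, 90}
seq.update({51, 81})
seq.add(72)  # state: {1, 4, 5, 51, 66, 72, 81, 90}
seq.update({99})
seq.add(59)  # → {1, 4, 5, 51, 59, 66, 72, 81, 90, 99}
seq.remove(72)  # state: {1, 4, 5, 51, 59, 66, 81, 90, 99}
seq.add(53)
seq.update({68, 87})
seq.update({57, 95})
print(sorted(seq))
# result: [1, 4, 5, 51, 53, 57, 59, 66, 68, 81, 87, 90, 95, 99]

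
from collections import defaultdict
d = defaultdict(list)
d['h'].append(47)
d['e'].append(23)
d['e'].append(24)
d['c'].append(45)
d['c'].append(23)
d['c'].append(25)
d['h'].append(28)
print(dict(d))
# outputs {'h': [47, 28], 'e': [23, 24], 'c': [45, 23, 25]}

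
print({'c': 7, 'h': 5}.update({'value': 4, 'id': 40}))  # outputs None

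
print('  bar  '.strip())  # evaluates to bar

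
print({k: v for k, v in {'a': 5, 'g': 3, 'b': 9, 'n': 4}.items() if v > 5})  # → {'b': 9}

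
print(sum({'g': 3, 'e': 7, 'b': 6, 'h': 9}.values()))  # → 25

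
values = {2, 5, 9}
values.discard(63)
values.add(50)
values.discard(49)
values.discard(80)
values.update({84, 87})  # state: {2, 5, 9, 50, 84, 87}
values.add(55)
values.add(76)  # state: {2, 5, 9, 50, 55, 76, 84, 87}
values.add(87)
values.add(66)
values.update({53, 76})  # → {2, 5, 9, 50, 53, 55, 66, 76, 84, 87}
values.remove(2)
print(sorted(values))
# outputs [5, 9, 50, 53, 55, 66, 76, 84, 87]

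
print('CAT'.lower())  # cat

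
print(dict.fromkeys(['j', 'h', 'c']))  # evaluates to {'j': None, 'h': None, 'c': None}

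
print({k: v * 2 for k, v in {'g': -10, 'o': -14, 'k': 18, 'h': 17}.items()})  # {'g': -20, 'o': -28, 'k': 36, 'h': 34}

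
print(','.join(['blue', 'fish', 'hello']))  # blue,fish,hello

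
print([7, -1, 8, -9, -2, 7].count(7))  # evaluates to 2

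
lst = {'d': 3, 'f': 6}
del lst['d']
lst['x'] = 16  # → {'f': 6, 'x': 16}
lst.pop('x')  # 16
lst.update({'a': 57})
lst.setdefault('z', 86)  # 86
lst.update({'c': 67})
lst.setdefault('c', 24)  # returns 67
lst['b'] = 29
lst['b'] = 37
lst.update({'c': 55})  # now {'f': 6, 'a': 57, 'z': 86, 'c': 55, 'b': 37}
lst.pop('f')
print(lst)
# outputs {'a': 57, 'z': 86, 'c': 55, 'b': 37}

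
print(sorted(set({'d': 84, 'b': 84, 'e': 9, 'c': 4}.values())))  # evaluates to [4, 9, 84]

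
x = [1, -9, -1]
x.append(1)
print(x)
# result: [1, -9, -1, 1]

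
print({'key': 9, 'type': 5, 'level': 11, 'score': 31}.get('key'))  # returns 9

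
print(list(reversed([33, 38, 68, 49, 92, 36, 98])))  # [98, 36, 92, 49, 68, 38, 33]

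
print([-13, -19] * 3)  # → [-13, -19, -13, -19, -13, -19]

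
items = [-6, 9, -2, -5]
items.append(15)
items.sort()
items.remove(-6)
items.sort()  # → [-5, -2, 9, 15]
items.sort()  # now [-5, -2, 9, 15]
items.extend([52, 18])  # [-5, -2, 9, 15, 52, 18]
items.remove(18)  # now [-5, -2, 9, 15, 52]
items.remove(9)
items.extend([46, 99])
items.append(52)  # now [-5, -2, 15, 52, 46, 99, 52]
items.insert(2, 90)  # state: [-5, -2, 90, 15, 52, 46, 99, 52]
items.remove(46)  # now [-5, -2, 90, 15, 52, 99, 52]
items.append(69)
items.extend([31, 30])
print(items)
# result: [-5, -2, 90, 15, 52, 99, 52, 69, 31, 30]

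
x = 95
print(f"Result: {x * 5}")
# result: Result: 475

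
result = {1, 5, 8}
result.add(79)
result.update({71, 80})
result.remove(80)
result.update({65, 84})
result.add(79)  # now {1, 5, 8, 65, 71, 79, 84}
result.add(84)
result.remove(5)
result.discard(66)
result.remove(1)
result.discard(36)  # {8, 65, 71, 79, 84}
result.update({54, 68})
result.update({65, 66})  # {8, 54, 65, 66, 68, 71, 79, 84}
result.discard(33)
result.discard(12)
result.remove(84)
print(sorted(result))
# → [8, 54, 65, 66, 68, 71, 79]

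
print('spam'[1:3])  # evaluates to pa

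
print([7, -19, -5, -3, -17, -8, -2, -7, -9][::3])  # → [7, -3, -2]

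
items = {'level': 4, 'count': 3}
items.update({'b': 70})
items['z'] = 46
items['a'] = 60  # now {'level': 4, 'count': 3, 'b': 70, 'z': 46, 'a': 60}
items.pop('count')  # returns 3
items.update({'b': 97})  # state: {'level': 4, 'b': 97, 'z': 46, 'a': 60}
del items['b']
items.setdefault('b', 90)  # 90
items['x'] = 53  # {'level': 4, 'z': 46, 'a': 60, 'b': 90, 'x': 53}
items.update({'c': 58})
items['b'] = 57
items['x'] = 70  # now {'level': 4, 'z': 46, 'a': 60, 'b': 57, 'x': 70, 'c': 58}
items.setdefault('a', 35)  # 60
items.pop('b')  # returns 57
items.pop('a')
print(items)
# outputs {'level': 4, 'z': 46, 'x': 70, 'c': 58}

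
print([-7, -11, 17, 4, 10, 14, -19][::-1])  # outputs [-19, 14, 10, 4, 17, -11, -7]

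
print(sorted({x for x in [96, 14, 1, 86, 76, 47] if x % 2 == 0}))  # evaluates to [14, 76, 86, 96]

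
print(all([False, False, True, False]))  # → False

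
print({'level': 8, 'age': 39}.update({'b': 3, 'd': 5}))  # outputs None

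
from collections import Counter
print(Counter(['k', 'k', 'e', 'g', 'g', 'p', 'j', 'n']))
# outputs Counter({'k': 2, 'g': 2, 'e': 1, 'p': 1, 'j': 1, 'n': 1})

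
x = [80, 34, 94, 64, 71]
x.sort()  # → [34, 64, 71, 80, 94]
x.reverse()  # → [94, 80, 71, 64, 34]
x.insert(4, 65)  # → [94, 80, 71, 64, 65, 34]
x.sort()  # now [34, 64, 65, 71, 80, 94]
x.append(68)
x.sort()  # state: [34, 64, 65, 68, 71, 80, 94]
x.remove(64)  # [34, 65, 68, 71, 80, 94]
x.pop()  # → 94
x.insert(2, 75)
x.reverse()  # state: [80, 71, 68, 75, 65, 34]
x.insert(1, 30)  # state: [80, 30, 71, 68, 75, 65, 34]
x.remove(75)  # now [80, 30, 71, 68, 65, 34]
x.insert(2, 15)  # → [80, 30, 15, 71, 68, 65, 34]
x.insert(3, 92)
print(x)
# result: [80, 30, 15, 92, 71, 68, 65, 34]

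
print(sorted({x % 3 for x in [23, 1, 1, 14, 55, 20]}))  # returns [1, 2]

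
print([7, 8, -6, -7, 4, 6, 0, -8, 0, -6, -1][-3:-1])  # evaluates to [0, -6]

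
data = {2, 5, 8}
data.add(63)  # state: {2, 5, 8, 63}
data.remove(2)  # {5, 8, 63}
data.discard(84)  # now {5, 8, 63}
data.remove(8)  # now {5, 63}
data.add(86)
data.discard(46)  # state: {5, 63, 86}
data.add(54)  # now {5, 54, 63, 86}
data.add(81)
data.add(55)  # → {5, 54, 55, 63, 81, 86}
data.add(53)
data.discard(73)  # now {5, 53, 54, 55, 63, 81, 86}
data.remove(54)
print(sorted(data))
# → [5, 53, 55, 63, 81, 86]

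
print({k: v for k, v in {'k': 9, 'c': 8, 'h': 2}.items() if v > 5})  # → {'k': 9, 'c': 8}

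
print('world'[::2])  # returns wrd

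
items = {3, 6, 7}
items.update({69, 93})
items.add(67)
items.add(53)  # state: {3, 6, 7, 53, 67, 69, 93}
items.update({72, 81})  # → {3, 6, 7, 53, 67, 69, 72, 81, 93}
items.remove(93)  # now {3, 6, 7, 53, 67, 69, 72, 81}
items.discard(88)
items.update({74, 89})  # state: {3, 6, 7, 53, 67, 69, 72, 74, 81, 89}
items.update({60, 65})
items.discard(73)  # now {3, 6, 7, 53, 60, 65, 67, 69, 72, 74, 81, 89}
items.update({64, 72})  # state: {3, 6, 7, 53, 60, 64, 65, 67, 69, 72, 74, 81, 89}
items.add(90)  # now {3, 6, 7, 53, 60, 64, 65, 67, 69, 72, 74, 81, 89, 90}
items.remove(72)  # {3, 6, 7, 53, 60, 64, 65, 67, 69, 74, 81, 89, 90}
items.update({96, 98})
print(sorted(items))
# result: [3, 6, 7, 53, 60, 64, 65, 67, 69, 74, 81, 89, 90, 96, 98]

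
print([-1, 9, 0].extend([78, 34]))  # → None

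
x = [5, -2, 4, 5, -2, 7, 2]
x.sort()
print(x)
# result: [-2, -2, 2, 4, 5, 5, 7]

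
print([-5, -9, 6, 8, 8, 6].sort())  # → None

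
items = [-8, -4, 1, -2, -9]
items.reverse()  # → [-9, -2, 1, -4, -8]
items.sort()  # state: [-9, -8, -4, -2, 1]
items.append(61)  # [-9, -8, -4, -2, 1, 61]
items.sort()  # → [-9, -8, -4, -2, 1, 61]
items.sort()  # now [-9, -8, -4, -2, 1, 61]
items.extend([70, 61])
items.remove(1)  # [-9, -8, -4, -2, 61, 70, 61]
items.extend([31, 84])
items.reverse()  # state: [84, 31, 61, 70, 61, -2, -4, -8, -9]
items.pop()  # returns -9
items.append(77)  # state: [84, 31, 61, 70, 61, -2, -4, -8, 77]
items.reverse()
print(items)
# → [77, -8, -4, -2, 61, 70, 61, 31, 84]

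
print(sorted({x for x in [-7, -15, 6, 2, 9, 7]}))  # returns [-15, -7, 2, 6, 7, 9]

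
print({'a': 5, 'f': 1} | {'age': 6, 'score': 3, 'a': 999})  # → {'a': 999, 'f': 1, 'age': 6, 'score': 3}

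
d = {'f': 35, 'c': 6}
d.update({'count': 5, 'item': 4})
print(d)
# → {'f': 35, 'c': 6, 'count': 5, 'item': 4}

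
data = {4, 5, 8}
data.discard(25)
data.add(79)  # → {4, 5, 8, 79}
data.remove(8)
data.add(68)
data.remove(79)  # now {4, 5, 68}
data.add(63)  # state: {4, 5, 63, 68}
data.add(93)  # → {4, 5, 63, 68, 93}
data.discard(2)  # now {4, 5, 63, 68, 93}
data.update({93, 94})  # {4, 5, 63, 68, 93, 94}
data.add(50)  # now {4, 5, 50, 63, 68, 93, 94}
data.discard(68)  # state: {4, 5, 50, 63, 93, 94}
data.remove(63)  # {4, 5, 50, 93, 94}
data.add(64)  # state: {4, 5, 50, 64, 93, 94}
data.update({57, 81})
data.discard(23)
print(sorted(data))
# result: [4, 5, 50, 57, 64, 81, 93, 94]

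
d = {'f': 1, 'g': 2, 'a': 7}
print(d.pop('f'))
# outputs 1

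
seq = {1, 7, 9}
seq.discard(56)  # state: {1, 7, 9}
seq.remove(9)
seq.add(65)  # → {1, 7, 65}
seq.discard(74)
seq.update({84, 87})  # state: {1, 7, 65, 84, 87}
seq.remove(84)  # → {1, 7, 65, 87}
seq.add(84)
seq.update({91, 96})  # {1, 7, 65, 84, 87, 91, 96}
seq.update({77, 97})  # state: {1, 7, 65, 77, 84, 87, 91, 96, 97}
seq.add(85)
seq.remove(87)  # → {1, 7, 65, 77, 84, 85, 91, 96, 97}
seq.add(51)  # {1, 7, 51, 65, 77, 84, 85, 91, 96, 97}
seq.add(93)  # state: {1, 7, 51, 65, 77, 84, 85, 91, 93, 96, 97}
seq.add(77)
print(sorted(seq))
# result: [1, 7, 51, 65, 77, 84, 85, 91, 93, 96, 97]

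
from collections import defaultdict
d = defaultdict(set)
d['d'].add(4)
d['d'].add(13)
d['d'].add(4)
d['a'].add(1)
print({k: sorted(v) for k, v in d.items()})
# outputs {'d': [4, 13], 'a': [1]}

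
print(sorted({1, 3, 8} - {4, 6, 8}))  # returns [1, 3]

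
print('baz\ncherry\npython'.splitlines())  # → ['baz', 'cherry', 'python']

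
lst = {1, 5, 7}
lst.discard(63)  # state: {1, 5, 7}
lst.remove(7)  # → {1, 5}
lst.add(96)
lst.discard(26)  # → {1, 5, 96}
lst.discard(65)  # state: {1, 5, 96}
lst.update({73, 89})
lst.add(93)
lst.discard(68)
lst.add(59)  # {1, 5, 59, 73, 89, 93, 96}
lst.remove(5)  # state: {1, 59, 73, 89, 93, 96}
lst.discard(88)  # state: {1, 59, 73, 89, 93, 96}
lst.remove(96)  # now {1, 59, 73, 89, 93}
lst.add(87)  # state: {1, 59, 73, 87, 89, 93}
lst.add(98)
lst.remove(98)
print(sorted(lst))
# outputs [1, 59, 73, 87, 89, 93]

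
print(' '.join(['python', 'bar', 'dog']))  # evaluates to python bar dog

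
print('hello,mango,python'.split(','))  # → ['hello', 'mango', 'python']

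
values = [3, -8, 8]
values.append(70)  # [3, -8, 8, 70]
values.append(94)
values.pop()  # 94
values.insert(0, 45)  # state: [45, 3, -8, 8, 70]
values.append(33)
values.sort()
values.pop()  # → 70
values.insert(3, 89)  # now [-8, 3, 8, 89, 33, 45]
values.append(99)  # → [-8, 3, 8, 89, 33, 45, 99]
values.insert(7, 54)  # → [-8, 3, 8, 89, 33, 45, 99, 54]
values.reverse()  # [54, 99, 45, 33, 89, 8, 3, -8]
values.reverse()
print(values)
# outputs [-8, 3, 8, 89, 33, 45, 99, 54]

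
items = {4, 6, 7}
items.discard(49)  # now {4, 6, 7}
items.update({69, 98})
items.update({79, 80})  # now {4, 6, 7, 69, 79, 80, 98}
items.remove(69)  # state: {4, 6, 7, 79, 80, 98}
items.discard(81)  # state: {4, 6, 7, 79, 80, 98}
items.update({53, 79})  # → {4, 6, 7, 53, 79, 80, 98}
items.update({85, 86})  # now {4, 6, 7, 53, 79, 80, 85, 86, 98}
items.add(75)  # {4, 6, 7, 53, 75, 79, 80, 85, 86, 98}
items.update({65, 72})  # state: {4, 6, 7, 53, 65, 72, 75, 79, 80, 85, 86, 98}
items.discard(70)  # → {4, 6, 7, 53, 65, 72, 75, 79, 80, 85, 86, 98}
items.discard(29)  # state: {4, 6, 7, 53, 65, 72, 75, 79, 80, 85, 86, 98}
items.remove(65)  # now {4, 6, 7, 53, 72, 75, 79, 80, 85, 86, 98}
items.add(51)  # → {4, 6, 7, 51, 53, 72, 75, 79, 80, 85, 86, 98}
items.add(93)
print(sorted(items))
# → [4, 6, 7, 51, 53, 72, 75, 79, 80, 85, 86, 93, 98]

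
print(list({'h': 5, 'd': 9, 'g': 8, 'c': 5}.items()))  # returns [('h', 5), ('d', 9), ('g', 8), ('c', 5)]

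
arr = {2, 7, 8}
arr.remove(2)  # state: {7, 8}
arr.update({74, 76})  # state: {7, 8, 74, 76}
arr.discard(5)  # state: {7, 8, 74, 76}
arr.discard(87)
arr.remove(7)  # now {8, 74, 76}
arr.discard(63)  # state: {8, 74, 76}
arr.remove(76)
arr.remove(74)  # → {8}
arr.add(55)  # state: {8, 55}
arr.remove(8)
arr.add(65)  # {55, 65}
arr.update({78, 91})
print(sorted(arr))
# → [55, 65, 78, 91]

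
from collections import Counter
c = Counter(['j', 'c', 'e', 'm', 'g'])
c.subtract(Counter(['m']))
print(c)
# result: Counter({'j': 1, 'c': 1, 'e': 1, 'g': 1, 'm': 0})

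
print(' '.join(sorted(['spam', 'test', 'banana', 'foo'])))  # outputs banana foo spam test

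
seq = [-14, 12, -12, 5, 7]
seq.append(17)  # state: [-14, 12, -12, 5, 7, 17]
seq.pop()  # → 17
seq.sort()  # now [-14, -12, 5, 7, 12]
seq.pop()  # 12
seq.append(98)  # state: [-14, -12, 5, 7, 98]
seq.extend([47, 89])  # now [-14, -12, 5, 7, 98, 47, 89]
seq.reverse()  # [89, 47, 98, 7, 5, -12, -14]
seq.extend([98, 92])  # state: [89, 47, 98, 7, 5, -12, -14, 98, 92]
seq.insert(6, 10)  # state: [89, 47, 98, 7, 5, -12, 10, -14, 98, 92]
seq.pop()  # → 92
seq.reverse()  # [98, -14, 10, -12, 5, 7, 98, 47, 89]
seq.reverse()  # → [89, 47, 98, 7, 5, -12, 10, -14, 98]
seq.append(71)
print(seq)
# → [89, 47, 98, 7, 5, -12, 10, -14, 98, 71]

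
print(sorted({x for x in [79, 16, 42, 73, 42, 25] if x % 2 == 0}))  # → [16, 42]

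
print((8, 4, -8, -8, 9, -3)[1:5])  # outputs (4, -8, -8, 9)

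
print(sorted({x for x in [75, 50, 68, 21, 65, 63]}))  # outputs [21, 50, 63, 65, 68, 75]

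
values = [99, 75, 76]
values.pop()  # 76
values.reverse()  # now [75, 99]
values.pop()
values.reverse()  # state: [75]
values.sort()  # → [75]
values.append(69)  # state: [75, 69]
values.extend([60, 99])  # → [75, 69, 60, 99]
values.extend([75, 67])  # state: [75, 69, 60, 99, 75, 67]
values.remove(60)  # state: [75, 69, 99, 75, 67]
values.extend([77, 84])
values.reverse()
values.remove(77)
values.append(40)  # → [84, 67, 75, 99, 69, 75, 40]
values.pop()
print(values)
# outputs [84, 67, 75, 99, 69, 75]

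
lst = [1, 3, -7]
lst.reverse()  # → [-7, 3, 1]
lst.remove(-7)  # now [3, 1]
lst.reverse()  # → [1, 3]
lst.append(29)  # [1, 3, 29]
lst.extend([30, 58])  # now [1, 3, 29, 30, 58]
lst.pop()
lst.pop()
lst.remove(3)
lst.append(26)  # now [1, 29, 26]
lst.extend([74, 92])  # [1, 29, 26, 74, 92]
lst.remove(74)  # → [1, 29, 26, 92]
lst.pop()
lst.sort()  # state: [1, 26, 29]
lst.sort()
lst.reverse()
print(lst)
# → [29, 26, 1]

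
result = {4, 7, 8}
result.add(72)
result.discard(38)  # {4, 7, 8, 72}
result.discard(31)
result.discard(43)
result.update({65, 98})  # {4, 7, 8, 65, 72, 98}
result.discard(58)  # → {4, 7, 8, 65, 72, 98}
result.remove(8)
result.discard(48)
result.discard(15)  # {4, 7, 65, 72, 98}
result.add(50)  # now {4, 7, 50, 65, 72, 98}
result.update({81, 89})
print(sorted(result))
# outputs [4, 7, 50, 65, 72, 81, 89, 98]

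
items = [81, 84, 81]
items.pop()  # 81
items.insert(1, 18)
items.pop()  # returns 84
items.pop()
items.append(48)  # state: [81, 48]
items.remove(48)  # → [81]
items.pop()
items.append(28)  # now [28]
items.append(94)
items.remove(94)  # [28]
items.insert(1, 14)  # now [28, 14]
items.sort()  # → [14, 28]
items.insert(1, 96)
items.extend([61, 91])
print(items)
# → [14, 96, 28, 61, 91]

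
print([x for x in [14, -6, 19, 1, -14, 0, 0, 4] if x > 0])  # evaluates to [14, 19, 1, 4]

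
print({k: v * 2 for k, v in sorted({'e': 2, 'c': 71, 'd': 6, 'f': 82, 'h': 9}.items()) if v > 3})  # {'c': 142, 'd': 12, 'f': 164, 'h': 18}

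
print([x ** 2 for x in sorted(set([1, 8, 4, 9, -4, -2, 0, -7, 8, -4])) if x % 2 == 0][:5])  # [16, 4, 0, 16, 64]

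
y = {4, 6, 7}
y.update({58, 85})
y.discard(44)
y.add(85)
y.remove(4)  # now {6, 7, 58, 85}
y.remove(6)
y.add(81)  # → {7, 58, 81, 85}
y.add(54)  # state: {7, 54, 58, 81, 85}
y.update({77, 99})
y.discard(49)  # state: {7, 54, 58, 77, 81, 85, 99}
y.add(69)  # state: {7, 54, 58, 69, 77, 81, 85, 99}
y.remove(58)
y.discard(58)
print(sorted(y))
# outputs [7, 54, 69, 77, 81, 85, 99]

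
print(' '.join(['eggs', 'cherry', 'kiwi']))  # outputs eggs cherry kiwi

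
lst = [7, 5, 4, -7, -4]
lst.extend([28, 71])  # [7, 5, 4, -7, -4, 28, 71]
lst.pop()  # 71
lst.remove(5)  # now [7, 4, -7, -4, 28]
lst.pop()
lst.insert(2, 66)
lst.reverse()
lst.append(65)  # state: [-4, -7, 66, 4, 7, 65]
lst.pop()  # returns 65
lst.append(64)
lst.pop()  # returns 64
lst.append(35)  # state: [-4, -7, 66, 4, 7, 35]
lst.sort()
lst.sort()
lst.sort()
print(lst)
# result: [-7, -4, 4, 7, 35, 66]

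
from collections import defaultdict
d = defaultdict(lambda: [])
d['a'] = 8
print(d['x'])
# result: []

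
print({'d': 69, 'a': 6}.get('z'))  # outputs None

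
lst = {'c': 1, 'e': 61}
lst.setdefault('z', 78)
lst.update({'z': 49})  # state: {'c': 1, 'e': 61, 'z': 49}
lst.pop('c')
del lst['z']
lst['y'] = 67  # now {'e': 61, 'y': 67}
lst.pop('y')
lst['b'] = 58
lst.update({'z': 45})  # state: {'e': 61, 'b': 58, 'z': 45}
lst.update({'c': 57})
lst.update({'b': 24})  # {'e': 61, 'b': 24, 'z': 45, 'c': 57}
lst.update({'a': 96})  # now {'e': 61, 'b': 24, 'z': 45, 'c': 57, 'a': 96}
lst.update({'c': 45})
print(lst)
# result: {'e': 61, 'b': 24, 'z': 45, 'c': 45, 'a': 96}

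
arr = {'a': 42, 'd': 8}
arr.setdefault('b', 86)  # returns 86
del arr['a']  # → {'d': 8, 'b': 86}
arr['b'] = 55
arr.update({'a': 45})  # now {'d': 8, 'b': 55, 'a': 45}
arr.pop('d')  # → 8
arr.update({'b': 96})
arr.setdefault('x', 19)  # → 19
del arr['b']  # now {'a': 45, 'x': 19}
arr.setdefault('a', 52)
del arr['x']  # {'a': 45}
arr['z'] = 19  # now {'a': 45, 'z': 19}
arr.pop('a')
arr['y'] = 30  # {'z': 19, 'y': 30}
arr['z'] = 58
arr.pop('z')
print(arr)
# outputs {'y': 30}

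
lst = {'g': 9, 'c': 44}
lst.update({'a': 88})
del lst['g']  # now {'c': 44, 'a': 88}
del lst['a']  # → {'c': 44}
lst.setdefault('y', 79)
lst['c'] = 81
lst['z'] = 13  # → {'c': 81, 'y': 79, 'z': 13}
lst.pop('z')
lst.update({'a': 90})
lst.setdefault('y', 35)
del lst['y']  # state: {'c': 81, 'a': 90}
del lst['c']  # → {'a': 90}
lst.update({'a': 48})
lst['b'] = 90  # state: {'a': 48, 'b': 90}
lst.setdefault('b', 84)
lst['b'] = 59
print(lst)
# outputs {'a': 48, 'b': 59}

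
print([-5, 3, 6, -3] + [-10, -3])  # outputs [-5, 3, 6, -3, -10, -3]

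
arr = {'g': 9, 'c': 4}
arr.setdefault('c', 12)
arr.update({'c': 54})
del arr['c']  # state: {'g': 9}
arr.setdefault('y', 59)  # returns 59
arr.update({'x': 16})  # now {'g': 9, 'y': 59, 'x': 16}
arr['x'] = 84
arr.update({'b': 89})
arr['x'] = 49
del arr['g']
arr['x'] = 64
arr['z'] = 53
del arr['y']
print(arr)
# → {'x': 64, 'b': 89, 'z': 53}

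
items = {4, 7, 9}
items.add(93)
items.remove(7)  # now {4, 9, 93}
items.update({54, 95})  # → {4, 9, 54, 93, 95}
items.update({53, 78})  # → {4, 9, 53, 54, 78, 93, 95}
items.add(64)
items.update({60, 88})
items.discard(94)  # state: {4, 9, 53, 54, 60, 64, 78, 88, 93, 95}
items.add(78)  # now {4, 9, 53, 54, 60, 64, 78, 88, 93, 95}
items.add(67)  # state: {4, 9, 53, 54, 60, 64, 67, 78, 88, 93, 95}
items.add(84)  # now {4, 9, 53, 54, 60, 64, 67, 78, 84, 88, 93, 95}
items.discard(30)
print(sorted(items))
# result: [4, 9, 53, 54, 60, 64, 67, 78, 84, 88, 93, 95]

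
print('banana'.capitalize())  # Banana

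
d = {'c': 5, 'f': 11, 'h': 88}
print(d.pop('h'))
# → 88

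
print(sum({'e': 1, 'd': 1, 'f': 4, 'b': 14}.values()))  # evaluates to 20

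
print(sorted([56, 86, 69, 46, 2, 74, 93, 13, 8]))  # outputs [2, 8, 13, 46, 56, 69, 74, 86, 93]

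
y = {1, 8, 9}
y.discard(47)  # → {1, 8, 9}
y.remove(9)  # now {1, 8}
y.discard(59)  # {1, 8}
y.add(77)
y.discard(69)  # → {1, 8, 77}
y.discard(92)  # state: {1, 8, 77}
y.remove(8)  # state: {1, 77}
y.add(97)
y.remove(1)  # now {77, 97}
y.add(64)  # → {64, 77, 97}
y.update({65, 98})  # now {64, 65, 77, 97, 98}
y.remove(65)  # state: {64, 77, 97, 98}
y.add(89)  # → {64, 77, 89, 97, 98}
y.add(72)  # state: {64, 72, 77, 89, 97, 98}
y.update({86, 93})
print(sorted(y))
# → [64, 72, 77, 86, 89, 93, 97, 98]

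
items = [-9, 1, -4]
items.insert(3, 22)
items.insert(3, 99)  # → [-9, 1, -4, 99, 22]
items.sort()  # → [-9, -4, 1, 22, 99]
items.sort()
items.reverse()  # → [99, 22, 1, -4, -9]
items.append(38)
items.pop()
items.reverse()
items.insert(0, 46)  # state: [46, -9, -4, 1, 22, 99]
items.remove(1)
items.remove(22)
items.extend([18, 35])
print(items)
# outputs [46, -9, -4, 99, 18, 35]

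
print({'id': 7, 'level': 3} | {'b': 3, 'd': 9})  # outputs {'id': 7, 'level': 3, 'b': 3, 'd': 9}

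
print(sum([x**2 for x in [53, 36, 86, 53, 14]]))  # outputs 14506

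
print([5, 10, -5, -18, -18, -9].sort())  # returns None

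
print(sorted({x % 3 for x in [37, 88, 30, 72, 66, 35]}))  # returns [0, 1, 2]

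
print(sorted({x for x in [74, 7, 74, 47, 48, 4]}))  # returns [4, 7, 47, 48, 74]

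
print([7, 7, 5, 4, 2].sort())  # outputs None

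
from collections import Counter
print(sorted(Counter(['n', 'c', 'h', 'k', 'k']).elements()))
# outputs ['c', 'h', 'k', 'k', 'n']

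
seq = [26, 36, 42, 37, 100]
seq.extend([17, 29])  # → [26, 36, 42, 37, 100, 17, 29]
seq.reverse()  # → [29, 17, 100, 37, 42, 36, 26]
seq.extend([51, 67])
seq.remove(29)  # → [17, 100, 37, 42, 36, 26, 51, 67]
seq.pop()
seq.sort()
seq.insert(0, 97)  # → [97, 17, 26, 36, 37, 42, 51, 100]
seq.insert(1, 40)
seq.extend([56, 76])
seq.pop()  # 76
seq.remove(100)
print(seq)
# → [97, 40, 17, 26, 36, 37, 42, 51, 56]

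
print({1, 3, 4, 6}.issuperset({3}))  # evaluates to True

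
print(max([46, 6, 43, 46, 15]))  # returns 46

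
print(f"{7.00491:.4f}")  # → 7.0049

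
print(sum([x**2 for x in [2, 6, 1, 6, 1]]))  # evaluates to 78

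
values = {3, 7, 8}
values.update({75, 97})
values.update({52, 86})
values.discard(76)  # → {3, 7, 8, 52, 75, 86, 97}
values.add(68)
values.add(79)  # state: {3, 7, 8, 52, 68, 75, 79, 86, 97}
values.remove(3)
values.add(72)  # {7, 8, 52, 68, 72, 75, 79, 86, 97}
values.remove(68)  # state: {7, 8, 52, 72, 75, 79, 86, 97}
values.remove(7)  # {8, 52, 72, 75, 79, 86, 97}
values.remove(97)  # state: {8, 52, 72, 75, 79, 86}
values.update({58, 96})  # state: {8, 52, 58, 72, 75, 79, 86, 96}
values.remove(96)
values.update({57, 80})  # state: {8, 52, 57, 58, 72, 75, 79, 80, 86}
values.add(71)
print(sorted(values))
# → [8, 52, 57, 58, 71, 72, 75, 79, 80, 86]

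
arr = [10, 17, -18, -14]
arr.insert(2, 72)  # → [10, 17, 72, -18, -14]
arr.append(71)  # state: [10, 17, 72, -18, -14, 71]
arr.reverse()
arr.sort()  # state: [-18, -14, 10, 17, 71, 72]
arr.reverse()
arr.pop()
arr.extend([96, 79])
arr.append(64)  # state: [72, 71, 17, 10, -14, 96, 79, 64]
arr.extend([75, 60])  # [72, 71, 17, 10, -14, 96, 79, 64, 75, 60]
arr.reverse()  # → [60, 75, 64, 79, 96, -14, 10, 17, 71, 72]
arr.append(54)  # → [60, 75, 64, 79, 96, -14, 10, 17, 71, 72, 54]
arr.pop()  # 54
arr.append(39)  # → [60, 75, 64, 79, 96, -14, 10, 17, 71, 72, 39]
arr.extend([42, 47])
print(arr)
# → [60, 75, 64, 79, 96, -14, 10, 17, 71, 72, 39, 42, 47]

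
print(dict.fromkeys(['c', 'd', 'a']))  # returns {'c': None, 'd': None, 'a': None}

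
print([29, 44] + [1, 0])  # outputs [29, 44, 1, 0]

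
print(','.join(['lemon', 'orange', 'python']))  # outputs lemon,orange,python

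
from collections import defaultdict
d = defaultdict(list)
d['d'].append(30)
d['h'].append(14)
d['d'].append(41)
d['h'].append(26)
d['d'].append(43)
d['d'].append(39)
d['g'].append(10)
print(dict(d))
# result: {'d': [30, 41, 43, 39], 'h': [14, 26], 'g': [10]}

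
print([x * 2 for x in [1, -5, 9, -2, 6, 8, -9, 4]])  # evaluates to [2, -10, 18, -4, 12, 16, -18, 8]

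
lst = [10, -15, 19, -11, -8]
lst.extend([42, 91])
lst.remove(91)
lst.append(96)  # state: [10, -15, 19, -11, -8, 42, 96]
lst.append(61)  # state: [10, -15, 19, -11, -8, 42, 96, 61]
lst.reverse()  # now [61, 96, 42, -8, -11, 19, -15, 10]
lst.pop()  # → 10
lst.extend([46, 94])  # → [61, 96, 42, -8, -11, 19, -15, 46, 94]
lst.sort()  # [-15, -11, -8, 19, 42, 46, 61, 94, 96]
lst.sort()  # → [-15, -11, -8, 19, 42, 46, 61, 94, 96]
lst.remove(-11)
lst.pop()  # 96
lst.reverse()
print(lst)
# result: [94, 61, 46, 42, 19, -8, -15]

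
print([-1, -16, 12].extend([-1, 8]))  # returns None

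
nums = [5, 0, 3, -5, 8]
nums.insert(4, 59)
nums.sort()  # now [-5, 0, 3, 5, 8, 59]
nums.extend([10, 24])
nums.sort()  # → [-5, 0, 3, 5, 8, 10, 24, 59]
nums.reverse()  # [59, 24, 10, 8, 5, 3, 0, -5]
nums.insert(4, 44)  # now [59, 24, 10, 8, 44, 5, 3, 0, -5]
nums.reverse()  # [-5, 0, 3, 5, 44, 8, 10, 24, 59]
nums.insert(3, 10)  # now [-5, 0, 3, 10, 5, 44, 8, 10, 24, 59]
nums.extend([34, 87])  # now [-5, 0, 3, 10, 5, 44, 8, 10, 24, 59, 34, 87]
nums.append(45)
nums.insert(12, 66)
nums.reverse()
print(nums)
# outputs [45, 66, 87, 34, 59, 24, 10, 8, 44, 5, 10, 3, 0, -5]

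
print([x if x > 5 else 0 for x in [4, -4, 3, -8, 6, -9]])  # [0, 0, 0, 0, 6, 0]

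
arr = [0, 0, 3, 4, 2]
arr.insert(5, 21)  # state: [0, 0, 3, 4, 2, 21]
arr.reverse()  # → [21, 2, 4, 3, 0, 0]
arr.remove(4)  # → [21, 2, 3, 0, 0]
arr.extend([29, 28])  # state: [21, 2, 3, 0, 0, 29, 28]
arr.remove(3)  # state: [21, 2, 0, 0, 29, 28]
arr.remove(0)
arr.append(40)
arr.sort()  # [0, 2, 21, 28, 29, 40]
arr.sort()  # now [0, 2, 21, 28, 29, 40]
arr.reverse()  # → [40, 29, 28, 21, 2, 0]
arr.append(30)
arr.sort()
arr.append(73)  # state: [0, 2, 21, 28, 29, 30, 40, 73]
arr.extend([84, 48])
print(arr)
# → [0, 2, 21, 28, 29, 30, 40, 73, 84, 48]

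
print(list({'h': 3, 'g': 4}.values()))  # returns [3, 4]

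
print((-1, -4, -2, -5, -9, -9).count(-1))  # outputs 1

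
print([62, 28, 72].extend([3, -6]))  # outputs None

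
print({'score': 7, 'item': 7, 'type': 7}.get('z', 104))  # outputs 104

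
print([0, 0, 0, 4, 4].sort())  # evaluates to None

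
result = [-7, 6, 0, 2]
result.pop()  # 2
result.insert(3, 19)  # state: [-7, 6, 0, 19]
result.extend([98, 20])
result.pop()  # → 20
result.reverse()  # [98, 19, 0, 6, -7]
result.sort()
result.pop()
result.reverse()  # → [19, 6, 0, -7]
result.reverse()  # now [-7, 0, 6, 19]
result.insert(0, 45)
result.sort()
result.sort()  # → [-7, 0, 6, 19, 45]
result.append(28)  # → [-7, 0, 6, 19, 45, 28]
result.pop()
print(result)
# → [-7, 0, 6, 19, 45]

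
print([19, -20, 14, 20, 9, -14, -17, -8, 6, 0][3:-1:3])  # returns [20, -17]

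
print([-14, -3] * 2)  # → [-14, -3, -14, -3]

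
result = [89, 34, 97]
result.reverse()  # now [97, 34, 89]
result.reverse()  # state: [89, 34, 97]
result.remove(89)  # [34, 97]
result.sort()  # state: [34, 97]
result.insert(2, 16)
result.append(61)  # [34, 97, 16, 61]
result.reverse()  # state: [61, 16, 97, 34]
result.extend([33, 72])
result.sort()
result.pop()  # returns 97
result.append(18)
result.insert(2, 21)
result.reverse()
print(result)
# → [18, 72, 61, 34, 21, 33, 16]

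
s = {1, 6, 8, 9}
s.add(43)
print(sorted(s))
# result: [1, 6, 8, 9, 43]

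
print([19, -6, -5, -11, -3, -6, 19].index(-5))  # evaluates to 2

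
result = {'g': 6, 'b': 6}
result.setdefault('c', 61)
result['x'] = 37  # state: {'g': 6, 'b': 6, 'c': 61, 'x': 37}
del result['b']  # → {'g': 6, 'c': 61, 'x': 37}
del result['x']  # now {'g': 6, 'c': 61}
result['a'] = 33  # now {'g': 6, 'c': 61, 'a': 33}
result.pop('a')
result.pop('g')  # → 6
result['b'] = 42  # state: {'c': 61, 'b': 42}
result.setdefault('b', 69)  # 42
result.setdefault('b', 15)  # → 42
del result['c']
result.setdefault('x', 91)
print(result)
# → {'b': 42, 'x': 91}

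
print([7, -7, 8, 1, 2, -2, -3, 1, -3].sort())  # None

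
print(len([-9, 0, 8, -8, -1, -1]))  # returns 6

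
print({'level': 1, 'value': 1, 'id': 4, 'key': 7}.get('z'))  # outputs None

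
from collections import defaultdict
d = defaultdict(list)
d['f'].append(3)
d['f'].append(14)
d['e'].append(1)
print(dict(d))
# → {'f': [3, 14], 'e': [1]}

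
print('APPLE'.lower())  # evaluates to apple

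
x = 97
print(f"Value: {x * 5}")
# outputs Value: 485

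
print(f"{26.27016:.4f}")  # 26.2702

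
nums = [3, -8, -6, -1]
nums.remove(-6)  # [3, -8, -1]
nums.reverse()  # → [-1, -8, 3]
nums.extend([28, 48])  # [-1, -8, 3, 28, 48]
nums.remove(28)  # [-1, -8, 3, 48]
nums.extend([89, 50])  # [-1, -8, 3, 48, 89, 50]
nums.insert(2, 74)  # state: [-1, -8, 74, 3, 48, 89, 50]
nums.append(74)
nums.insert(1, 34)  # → [-1, 34, -8, 74, 3, 48, 89, 50, 74]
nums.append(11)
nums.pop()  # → 11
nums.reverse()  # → [74, 50, 89, 48, 3, 74, -8, 34, -1]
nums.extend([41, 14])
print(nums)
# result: [74, 50, 89, 48, 3, 74, -8, 34, -1, 41, 14]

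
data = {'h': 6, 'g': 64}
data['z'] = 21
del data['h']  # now {'g': 64, 'z': 21}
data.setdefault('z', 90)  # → 21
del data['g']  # {'z': 21}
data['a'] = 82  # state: {'z': 21, 'a': 82}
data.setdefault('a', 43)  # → 82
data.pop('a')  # 82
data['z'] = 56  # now {'z': 56}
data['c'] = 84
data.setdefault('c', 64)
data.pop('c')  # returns 84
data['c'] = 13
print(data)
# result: {'z': 56, 'c': 13}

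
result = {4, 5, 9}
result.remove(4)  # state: {5, 9}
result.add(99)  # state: {5, 9, 99}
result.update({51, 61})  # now {5, 9, 51, 61, 99}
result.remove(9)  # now {5, 51, 61, 99}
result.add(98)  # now {5, 51, 61, 98, 99}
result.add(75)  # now {5, 51, 61, 75, 98, 99}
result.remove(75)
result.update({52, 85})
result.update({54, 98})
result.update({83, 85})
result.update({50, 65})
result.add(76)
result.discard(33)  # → {5, 50, 51, 52, 54, 61, 65, 76, 83, 85, 98, 99}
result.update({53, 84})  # {5, 50, 51, 52, 53, 54, 61, 65, 76, 83, 84, 85, 98, 99}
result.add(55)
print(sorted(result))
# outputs [5, 50, 51, 52, 53, 54, 55, 61, 65, 76, 83, 84, 85, 98, 99]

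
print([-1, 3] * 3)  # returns [-1, 3, -1, 3, -1, 3]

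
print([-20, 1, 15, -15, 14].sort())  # None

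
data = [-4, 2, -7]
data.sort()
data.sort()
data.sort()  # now [-7, -4, 2]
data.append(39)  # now [-7, -4, 2, 39]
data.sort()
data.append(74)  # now [-7, -4, 2, 39, 74]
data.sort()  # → [-7, -4, 2, 39, 74]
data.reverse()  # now [74, 39, 2, -4, -7]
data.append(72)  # [74, 39, 2, -4, -7, 72]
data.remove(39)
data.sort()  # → [-7, -4, 2, 72, 74]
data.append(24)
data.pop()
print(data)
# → [-7, -4, 2, 72, 74]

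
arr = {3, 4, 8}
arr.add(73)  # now {3, 4, 8, 73}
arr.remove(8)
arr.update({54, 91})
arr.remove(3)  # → {4, 54, 73, 91}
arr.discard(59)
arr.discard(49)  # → {4, 54, 73, 91}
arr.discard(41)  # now {4, 54, 73, 91}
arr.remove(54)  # {4, 73, 91}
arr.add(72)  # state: {4, 72, 73, 91}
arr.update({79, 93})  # {4, 72, 73, 79, 91, 93}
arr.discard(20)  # {4, 72, 73, 79, 91, 93}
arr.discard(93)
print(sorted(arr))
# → [4, 72, 73, 79, 91]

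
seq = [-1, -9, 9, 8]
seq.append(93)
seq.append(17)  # [-1, -9, 9, 8, 93, 17]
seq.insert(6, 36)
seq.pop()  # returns 36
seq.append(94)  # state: [-1, -9, 9, 8, 93, 17, 94]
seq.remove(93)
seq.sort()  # [-9, -1, 8, 9, 17, 94]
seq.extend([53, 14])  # [-9, -1, 8, 9, 17, 94, 53, 14]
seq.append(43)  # [-9, -1, 8, 9, 17, 94, 53, 14, 43]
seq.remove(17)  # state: [-9, -1, 8, 9, 94, 53, 14, 43]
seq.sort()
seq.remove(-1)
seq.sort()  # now [-9, 8, 9, 14, 43, 53, 94]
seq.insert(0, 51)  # [51, -9, 8, 9, 14, 43, 53, 94]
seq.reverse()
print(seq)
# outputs [94, 53, 43, 14, 9, 8, -9, 51]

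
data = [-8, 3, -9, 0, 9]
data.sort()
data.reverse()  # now [9, 3, 0, -8, -9]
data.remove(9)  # [3, 0, -8, -9]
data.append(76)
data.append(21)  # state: [3, 0, -8, -9, 76, 21]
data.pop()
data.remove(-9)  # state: [3, 0, -8, 76]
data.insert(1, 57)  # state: [3, 57, 0, -8, 76]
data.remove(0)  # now [3, 57, -8, 76]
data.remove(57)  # [3, -8, 76]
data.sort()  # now [-8, 3, 76]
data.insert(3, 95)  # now [-8, 3, 76, 95]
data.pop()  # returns 95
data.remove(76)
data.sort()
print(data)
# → [-8, 3]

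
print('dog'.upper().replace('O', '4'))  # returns D4G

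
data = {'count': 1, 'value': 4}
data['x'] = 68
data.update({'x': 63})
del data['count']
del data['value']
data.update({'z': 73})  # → {'x': 63, 'z': 73}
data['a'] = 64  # {'x': 63, 'z': 73, 'a': 64}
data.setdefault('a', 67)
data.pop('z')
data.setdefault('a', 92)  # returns 64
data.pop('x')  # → 63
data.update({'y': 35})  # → {'a': 64, 'y': 35}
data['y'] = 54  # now {'a': 64, 'y': 54}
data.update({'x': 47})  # {'a': 64, 'y': 54, 'x': 47}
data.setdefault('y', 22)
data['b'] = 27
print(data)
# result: {'a': 64, 'y': 54, 'x': 47, 'b': 27}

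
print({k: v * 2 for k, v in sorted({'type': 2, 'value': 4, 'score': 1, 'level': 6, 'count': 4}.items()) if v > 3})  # {'count': 8, 'level': 12, 'value': 8}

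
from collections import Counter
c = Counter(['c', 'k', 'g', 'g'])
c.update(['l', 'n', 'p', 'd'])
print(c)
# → Counter({'g': 2, 'c': 1, 'k': 1, 'l': 1, 'n': 1, 'p': 1, 'd': 1})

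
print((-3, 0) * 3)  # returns (-3, 0, -3, 0, -3, 0)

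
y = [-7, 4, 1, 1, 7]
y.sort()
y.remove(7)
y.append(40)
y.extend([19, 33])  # [-7, 1, 1, 4, 40, 19, 33]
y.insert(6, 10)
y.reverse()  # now [33, 10, 19, 40, 4, 1, 1, -7]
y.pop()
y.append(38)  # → [33, 10, 19, 40, 4, 1, 1, 38]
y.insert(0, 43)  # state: [43, 33, 10, 19, 40, 4, 1, 1, 38]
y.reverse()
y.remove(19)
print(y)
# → [38, 1, 1, 4, 40, 10, 33, 43]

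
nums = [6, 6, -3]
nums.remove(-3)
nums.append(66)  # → [6, 6, 66]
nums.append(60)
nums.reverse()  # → [60, 66, 6, 6]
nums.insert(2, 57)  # [60, 66, 57, 6, 6]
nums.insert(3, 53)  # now [60, 66, 57, 53, 6, 6]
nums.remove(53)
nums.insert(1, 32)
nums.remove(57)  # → [60, 32, 66, 6, 6]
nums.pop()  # 6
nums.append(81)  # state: [60, 32, 66, 6, 81]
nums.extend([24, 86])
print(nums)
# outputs [60, 32, 66, 6, 81, 24, 86]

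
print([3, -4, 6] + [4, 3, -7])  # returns [3, -4, 6, 4, 3, -7]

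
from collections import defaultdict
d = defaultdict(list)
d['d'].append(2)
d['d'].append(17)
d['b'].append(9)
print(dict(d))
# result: {'d': [2, 17], 'b': [9]}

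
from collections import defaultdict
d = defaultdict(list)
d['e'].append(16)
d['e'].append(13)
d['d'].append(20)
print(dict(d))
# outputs {'e': [16, 13], 'd': [20]}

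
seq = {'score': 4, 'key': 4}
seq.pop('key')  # 4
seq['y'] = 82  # {'score': 4, 'y': 82}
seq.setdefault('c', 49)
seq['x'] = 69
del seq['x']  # {'score': 4, 'y': 82, 'c': 49}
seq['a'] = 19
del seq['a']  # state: {'score': 4, 'y': 82, 'c': 49}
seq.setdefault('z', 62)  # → 62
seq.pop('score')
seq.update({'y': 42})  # {'y': 42, 'c': 49, 'z': 62}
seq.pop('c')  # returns 49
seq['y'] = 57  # {'y': 57, 'z': 62}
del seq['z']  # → {'y': 57}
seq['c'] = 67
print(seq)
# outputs {'y': 57, 'c': 67}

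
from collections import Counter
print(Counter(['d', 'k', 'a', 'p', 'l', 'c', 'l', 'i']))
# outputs Counter({'l': 2, 'd': 1, 'k': 1, 'a': 1, 'p': 1, 'c': 1, 'i': 1})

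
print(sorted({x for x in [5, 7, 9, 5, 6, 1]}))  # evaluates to [1, 5, 6, 7, 9]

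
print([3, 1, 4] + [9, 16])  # [3, 1, 4, 9, 16]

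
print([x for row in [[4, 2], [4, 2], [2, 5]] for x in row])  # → [4, 2, 4, 2, 2, 5]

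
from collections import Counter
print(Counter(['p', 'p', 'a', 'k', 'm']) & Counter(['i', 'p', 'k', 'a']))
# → Counter({'p': 1, 'a': 1, 'k': 1})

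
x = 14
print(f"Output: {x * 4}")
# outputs Output: 56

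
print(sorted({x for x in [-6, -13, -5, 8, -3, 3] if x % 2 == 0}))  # [-6, 8]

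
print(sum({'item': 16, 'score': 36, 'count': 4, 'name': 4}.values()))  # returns 60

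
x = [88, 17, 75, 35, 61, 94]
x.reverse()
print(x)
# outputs [94, 61, 35, 75, 17, 88]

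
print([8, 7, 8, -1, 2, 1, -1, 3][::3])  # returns [8, -1, -1]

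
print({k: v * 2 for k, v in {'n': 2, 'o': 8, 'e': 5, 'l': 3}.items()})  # {'n': 4, 'o': 16, 'e': 10, 'l': 6}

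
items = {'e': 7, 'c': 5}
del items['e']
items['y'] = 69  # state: {'c': 5, 'y': 69}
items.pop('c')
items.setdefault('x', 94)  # 94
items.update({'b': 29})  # {'y': 69, 'x': 94, 'b': 29}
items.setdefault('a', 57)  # 57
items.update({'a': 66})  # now {'y': 69, 'x': 94, 'b': 29, 'a': 66}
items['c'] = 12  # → {'y': 69, 'x': 94, 'b': 29, 'a': 66, 'c': 12}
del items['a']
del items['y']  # {'x': 94, 'b': 29, 'c': 12}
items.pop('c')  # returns 12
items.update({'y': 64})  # {'x': 94, 'b': 29, 'y': 64}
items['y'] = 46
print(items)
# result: {'x': 94, 'b': 29, 'y': 46}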